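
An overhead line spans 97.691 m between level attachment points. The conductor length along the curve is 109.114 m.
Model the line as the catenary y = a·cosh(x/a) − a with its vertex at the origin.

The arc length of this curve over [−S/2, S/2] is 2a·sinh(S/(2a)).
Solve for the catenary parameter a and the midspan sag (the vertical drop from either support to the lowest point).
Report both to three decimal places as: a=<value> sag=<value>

seed: a₀ = √(S³/(24(L−S))) = √(97.691³/(24·11.423)) = 58.315785
iter 1: u=0.837603  f(a)=+4.075e-01  f'(a)=-4.199e-01  a ← 58.315785 − (+4.075e-01/-4.199e-01) = 59.286066
iter 2: u=0.823895  f(a)=+1.039e-02  f'(a)=-3.988e-01  a ← 59.286066 − (+1.039e-02/-3.988e-01) = 59.312126
iter 3: u=0.823533  f(a)=+7.152e-06  f'(a)=-3.982e-01  a ← 59.312126 − (+7.152e-06/-3.982e-01) = 59.312144
iter 4: u=0.823533  f(a)=+3.411e-12  f'(a)=-3.982e-01  a ← 59.312144 − (+3.411e-12/-3.982e-01) = 59.312144
converged: |Δa| < 1e-12 after 4 iterations
sag = a·(cosh(S/(2a)) − 1) = 59.312144·(cosh(0.823533) − 1) = 21.275676
T_max/T_min = cosh(S/(2a)) = 1.358707

a=59.312 sag=21.276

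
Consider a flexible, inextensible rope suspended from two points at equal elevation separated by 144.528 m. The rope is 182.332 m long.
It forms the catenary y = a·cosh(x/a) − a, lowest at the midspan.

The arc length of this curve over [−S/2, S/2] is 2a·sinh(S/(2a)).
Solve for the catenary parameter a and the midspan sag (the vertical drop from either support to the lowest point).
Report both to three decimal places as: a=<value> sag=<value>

seed: a₀ = √(S³/(24(L−S))) = √(144.528³/(24·37.804)) = 57.683751
iter 1: u=1.252762  f(a)=+3.080e+00  f'(a)=-1.528e+00  a ← 57.683751 − (+3.080e+00/-1.528e+00) = 59.698917
iter 2: u=1.210474  f(a)=+1.687e-01  f'(a)=-1.365e+00  a ← 59.698917 − (+1.687e-01/-1.365e+00) = 59.822542
iter 3: u=1.207973  f(a)=+5.716e-04  f'(a)=-1.356e+00  a ← 59.822542 − (+5.716e-04/-1.356e+00) = 59.822964
iter 4: u=1.207964  f(a)=+6.607e-09  f'(a)=-1.356e+00  a ← 59.822964 − (+6.607e-09/-1.356e+00) = 59.822964
iter 5: u=1.207964  f(a)=+2.842e-14  f'(a)=-1.356e+00  a ← 59.822964 − (+2.842e-14/-1.356e+00) = 59.822964
converged: |Δa| < 1e-12 after 5 iterations
sag = a·(cosh(S/(2a)) − 1) = 59.822964·(cosh(1.207964) − 1) = 49.218435
T_max/T_min = cosh(S/(2a)) = 1.822735

a=59.823 sag=49.218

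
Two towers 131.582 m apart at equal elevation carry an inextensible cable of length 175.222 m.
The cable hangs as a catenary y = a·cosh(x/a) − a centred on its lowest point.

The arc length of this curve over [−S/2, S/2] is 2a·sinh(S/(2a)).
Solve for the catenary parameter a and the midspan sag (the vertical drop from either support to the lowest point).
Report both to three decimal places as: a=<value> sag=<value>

seed: a₀ = √(S³/(24(L−S))) = √(131.582³/(24·43.640)) = 46.638732
iter 1: u=1.410652  f(a)=+4.554e+00  f'(a)=-2.271e+00  a ← 46.638732 − (+4.554e+00/-2.271e+00) = 48.643585
iter 2: u=1.352511  f(a)=+3.101e-01  f'(a)=-1.972e+00  a ← 48.643585 − (+3.101e-01/-1.972e+00) = 48.800861
iter 3: u=1.348152  f(a)=+1.670e-03  f'(a)=-1.950e+00  a ← 48.800861 − (+1.670e-03/-1.950e+00) = 48.801717
iter 4: u=1.348129  f(a)=+4.903e-08  f'(a)=-1.950e+00  a ← 48.801717 − (+4.903e-08/-1.950e+00) = 48.801718
iter 5: u=1.348129  f(a)=-2.842e-14  f'(a)=-1.950e+00  a ← 48.801718 − (-2.842e-14/-1.950e+00) = 48.801718
converged: |Δa| < 1e-12 after 5 iterations
sag = a·(cosh(S/(2a)) − 1) = 48.801718·(cosh(1.348129) − 1) = 51.484348
T_max/T_min = cosh(S/(2a)) = 2.054970

a=48.802 sag=51.484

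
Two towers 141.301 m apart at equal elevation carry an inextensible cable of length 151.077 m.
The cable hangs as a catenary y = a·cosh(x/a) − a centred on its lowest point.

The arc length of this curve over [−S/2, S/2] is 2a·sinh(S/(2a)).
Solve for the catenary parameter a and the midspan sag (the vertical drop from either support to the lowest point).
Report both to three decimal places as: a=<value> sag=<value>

a=110.776 sag=23.304

seed: a₀ = √(S³/(24(L−S))) = √(141.301³/(24·9.776)) = 109.655807
iter 1: u=0.644293  f(a)=+2.049e-01  f'(a)=-1.858e-01  a ← 109.655807 − (+2.049e-01/-1.858e-01) = 110.758646
iter 2: u=0.637878  f(a)=+3.133e-03  f'(a)=-1.802e-01  a ← 110.758646 − (+3.133e-03/-1.802e-01) = 110.776033
iter 3: u=0.637778  f(a)=+7.572e-07  f'(a)=-1.801e-01  a ← 110.776033 − (+7.572e-07/-1.801e-01) = 110.776037
iter 4: u=0.637778  f(a)=+2.842e-14  f'(a)=-1.801e-01  a ← 110.776037 − (+2.842e-14/-1.801e-01) = 110.776037
converged: |Δa| < 1e-12 after 4 iterations
sag = a·(cosh(S/(2a)) − 1) = 110.776037·(cosh(0.637778) − 1) = 23.303773
T_max/T_min = cosh(S/(2a)) = 1.210368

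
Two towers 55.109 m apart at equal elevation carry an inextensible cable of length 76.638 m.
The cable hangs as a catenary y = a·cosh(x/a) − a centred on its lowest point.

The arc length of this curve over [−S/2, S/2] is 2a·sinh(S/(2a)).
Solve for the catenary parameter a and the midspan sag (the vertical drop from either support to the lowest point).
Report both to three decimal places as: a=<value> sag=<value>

seed: a₀ = √(S³/(24(L−S))) = √(55.109³/(24·21.529)) = 17.997668
iter 1: u=1.531004  f(a)=+2.669e+00  f'(a)=-3.002e+00  a ← 17.997668 − (+2.669e+00/-3.002e+00) = 18.886562
iter 2: u=1.458947  f(a)=+2.104e-01  f'(a)=-2.546e+00  a ← 18.886562 − (+2.104e-01/-2.546e+00) = 18.969227
iter 3: u=1.452589  f(a)=+1.556e-03  f'(a)=-2.508e+00  a ← 18.969227 − (+1.556e-03/-2.508e+00) = 18.969848
iter 4: u=1.452542  f(a)=+8.650e-08  f'(a)=-2.508e+00  a ← 18.969848 − (+8.650e-08/-2.508e+00) = 18.969848
iter 5: u=1.452542  f(a)=+1.421e-14  f'(a)=-2.508e+00  a ← 18.969848 − (+1.421e-14/-2.508e+00) = 18.969848
converged: |Δa| < 1e-12 after 5 iterations
sag = a·(cosh(S/(2a)) − 1) = 18.969848·(cosh(1.452542) − 1) = 23.787618
T_max/T_min = cosh(S/(2a)) = 2.253970

a=18.970 sag=23.788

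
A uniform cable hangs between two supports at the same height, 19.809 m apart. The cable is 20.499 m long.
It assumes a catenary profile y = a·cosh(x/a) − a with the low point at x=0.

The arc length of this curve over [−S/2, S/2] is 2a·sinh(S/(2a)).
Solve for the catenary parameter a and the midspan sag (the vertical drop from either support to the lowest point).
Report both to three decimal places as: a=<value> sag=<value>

seed: a₀ = √(S³/(24(L−S))) = √(19.809³/(24·0.690)) = 21.665248
iter 1: u=0.457161  f(a)=+7.246e-03  f'(a)=-6.504e-02  a ← 21.665248 − (+7.246e-03/-6.504e-02) = 21.776665
iter 2: u=0.454822  f(a)=+5.628e-05  f'(a)=-6.403e-02  a ← 21.776665 − (+5.628e-05/-6.403e-02) = 21.777544
iter 3: u=0.454803  f(a)=+3.454e-09  f'(a)=-6.402e-02  a ← 21.777544 − (+3.454e-09/-6.402e-02) = 21.777544
iter 4: u=0.454803  f(a)=+0.000e+00  f'(a)=-6.402e-02  a ← 21.777544 − (+0.000e+00/-6.402e-02) = 21.777544
converged: |Δa| < 1e-12 after 4 iterations
sag = a·(cosh(S/(2a)) − 1) = 21.777544·(cosh(0.454803) − 1) = 2.291392
T_max/T_min = cosh(S/(2a)) = 1.105218

a=21.778 sag=2.291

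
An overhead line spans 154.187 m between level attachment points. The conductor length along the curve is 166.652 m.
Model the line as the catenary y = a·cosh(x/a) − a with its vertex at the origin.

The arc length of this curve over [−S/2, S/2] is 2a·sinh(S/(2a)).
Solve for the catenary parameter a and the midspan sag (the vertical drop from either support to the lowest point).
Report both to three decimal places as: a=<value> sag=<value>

seed: a₀ = √(S³/(24(L−S))) = √(154.187³/(24·12.465)) = 110.692928
iter 1: u=0.696463  f(a)=+3.058e-01  f'(a)=-2.363e-01  a ← 110.692928 − (+3.058e-01/-2.363e-01) = 111.986987
iter 2: u=0.688415  f(a)=+5.446e-03  f'(a)=-2.280e-01  a ← 111.986987 − (+5.446e-03/-2.280e-01) = 112.010874
iter 3: u=0.688268  f(a)=+1.796e-06  f'(a)=-2.278e-01  a ← 112.010874 − (+1.796e-06/-2.278e-01) = 112.010882
iter 4: u=0.688268  f(a)=+1.705e-13  f'(a)=-2.278e-01  a ← 112.010882 − (+1.705e-13/-2.278e-01) = 112.010882
converged: |Δa| < 1e-12 after 4 iterations
sag = a·(cosh(S/(2a)) − 1) = 112.010882·(cosh(0.688268) − 1) = 27.594490
T_max/T_min = cosh(S/(2a)) = 1.246355

a=112.011 sag=27.594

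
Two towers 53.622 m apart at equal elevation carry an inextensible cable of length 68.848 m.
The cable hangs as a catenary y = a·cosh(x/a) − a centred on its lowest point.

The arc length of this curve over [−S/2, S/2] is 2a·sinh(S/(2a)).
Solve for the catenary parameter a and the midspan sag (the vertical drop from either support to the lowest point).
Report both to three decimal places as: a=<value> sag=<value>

a=21.364 sag=19.151

seed: a₀ = √(S³/(24(L−S))) = √(53.622³/(24·15.226)) = 20.540735
iter 1: u=1.305260  f(a)=+1.351e+00  f'(a)=-1.751e+00  a ← 20.540735 − (+1.351e+00/-1.751e+00) = 21.312260
iter 2: u=1.258008  f(a)=+7.984e-02  f'(a)=-1.550e+00  a ← 21.312260 − (+7.984e-02/-1.550e+00) = 21.363786
iter 3: u=1.254974  f(a)=+3.177e-04  f'(a)=-1.537e+00  a ← 21.363786 − (+3.177e-04/-1.537e+00) = 21.363992
iter 4: u=1.254962  f(a)=+5.072e-09  f'(a)=-1.537e+00  a ← 21.363992 − (+5.072e-09/-1.537e+00) = 21.363992
iter 5: u=1.254962  f(a)=+0.000e+00  f'(a)=-1.537e+00  a ← 21.363992 − (+0.000e+00/-1.537e+00) = 21.363992
converged: |Δa| < 1e-12 after 5 iterations
sag = a·(cosh(S/(2a)) − 1) = 21.363992·(cosh(1.254962) − 1) = 19.150597
T_max/T_min = cosh(S/(2a)) = 1.896396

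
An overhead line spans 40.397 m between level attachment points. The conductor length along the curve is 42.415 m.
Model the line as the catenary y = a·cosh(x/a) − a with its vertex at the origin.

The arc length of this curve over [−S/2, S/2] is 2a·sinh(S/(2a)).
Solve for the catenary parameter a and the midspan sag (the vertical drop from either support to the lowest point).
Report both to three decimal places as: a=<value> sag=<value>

seed: a₀ = √(S³/(24(L−S))) = √(40.397³/(24·2.018)) = 36.894147
iter 1: u=0.547472  f(a)=+3.046e-02  f'(a)=-1.127e-01  a ← 36.894147 − (+3.046e-02/-1.127e-01) = 37.164393
iter 2: u=0.543491  f(a)=+3.379e-04  f'(a)=-1.102e-01  a ← 37.164393 − (+3.379e-04/-1.102e-01) = 37.167459
iter 3: u=0.543446  f(a)=+4.262e-08  f'(a)=-1.102e-01  a ← 37.167459 − (+4.262e-08/-1.102e-01) = 37.167459
iter 4: u=0.543446  f(a)=-7.105e-15  f'(a)=-1.102e-01  a ← 37.167459 − (-7.105e-15/-1.102e-01) = 37.167459
converged: |Δa| < 1e-12 after 4 iterations
sag = a·(cosh(S/(2a)) − 1) = 37.167459·(cosh(0.543446) − 1) = 5.624807
T_max/T_min = cosh(S/(2a)) = 1.151337

a=37.167 sag=5.625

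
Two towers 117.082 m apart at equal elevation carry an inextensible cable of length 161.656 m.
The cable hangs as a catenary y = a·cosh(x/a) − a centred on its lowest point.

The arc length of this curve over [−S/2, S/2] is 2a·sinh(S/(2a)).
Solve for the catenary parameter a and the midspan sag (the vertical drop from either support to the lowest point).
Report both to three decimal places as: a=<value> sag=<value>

a=40.776 sag=49.755

seed: a₀ = √(S³/(24(L−S))) = √(117.082³/(24·44.574)) = 38.733681
iter 1: u=1.511372  f(a)=+5.377e+00  f'(a)=-2.872e+00  a ← 38.733681 − (+5.377e+00/-2.872e+00) = 40.605775
iter 2: u=1.441691  f(a)=+4.144e-01  f'(a)=-2.445e+00  a ← 40.605775 − (+4.144e-01/-2.445e+00) = 40.775264
iter 3: u=1.435699  f(a)=+2.916e-03  f'(a)=-2.411e+00  a ← 40.775264 − (+2.916e-03/-2.411e+00) = 40.776474
iter 4: u=1.435656  f(a)=+1.466e-07  f'(a)=-2.410e+00  a ← 40.776474 − (+1.466e-07/-2.410e+00) = 40.776474
iter 5: u=1.435656  f(a)=+0.000e+00  f'(a)=-2.410e+00  a ← 40.776474 − (+0.000e+00/-2.410e+00) = 40.776474
converged: |Δa| < 1e-12 after 5 iterations
sag = a·(cosh(S/(2a)) − 1) = 40.776474·(cosh(1.435656) − 1) = 49.754661
T_max/T_min = cosh(S/(2a)) = 2.220181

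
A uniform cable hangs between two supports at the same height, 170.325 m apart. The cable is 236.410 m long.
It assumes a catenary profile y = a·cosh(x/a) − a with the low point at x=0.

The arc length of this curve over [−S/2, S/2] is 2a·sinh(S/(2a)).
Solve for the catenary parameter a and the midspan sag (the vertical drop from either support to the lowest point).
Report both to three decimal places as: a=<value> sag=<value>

seed: a₀ = √(S³/(24(L−S))) = √(170.325³/(24·66.085)) = 55.816234
iter 1: u=1.525766  f(a)=+8.133e+00  f'(a)=-2.967e+00  a ← 55.816234 − (+8.133e+00/-2.967e+00) = 58.557199
iter 2: u=1.454347  f(a)=+6.374e-01  f'(a)=-2.519e+00  a ← 58.557199 − (+6.374e-01/-2.519e+00) = 58.810291
iter 3: u=1.448088  f(a)=+4.652e-03  f'(a)=-2.482e+00  a ← 58.810291 − (+4.652e-03/-2.482e+00) = 58.812165
iter 4: u=1.448042  f(a)=+2.518e-07  f'(a)=-2.482e+00  a ← 58.812165 − (+2.518e-07/-2.482e+00) = 58.812166
iter 5: u=1.448042  f(a)=-5.684e-14  f'(a)=-2.482e+00  a ← 58.812166 − (-5.684e-14/-2.482e+00) = 58.812166
converged: |Δa| < 1e-12 after 5 iterations
sag = a·(cosh(S/(2a)) − 1) = 58.812166·(cosh(1.448042) − 1) = 73.215456
T_max/T_min = cosh(S/(2a)) = 2.244903

a=58.812 sag=73.215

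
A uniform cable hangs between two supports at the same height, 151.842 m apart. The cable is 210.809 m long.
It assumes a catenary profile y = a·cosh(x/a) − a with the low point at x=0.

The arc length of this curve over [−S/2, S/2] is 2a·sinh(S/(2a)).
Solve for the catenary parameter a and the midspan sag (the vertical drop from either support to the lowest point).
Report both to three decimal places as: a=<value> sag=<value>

seed: a₀ = √(S³/(24(L−S))) = √(151.842³/(24·58.967)) = 49.736788
iter 1: u=1.526456  f(a)=+7.264e+00  f'(a)=-2.972e+00  a ← 49.736788 − (+7.264e+00/-2.972e+00) = 52.181059
iter 2: u=1.454953  f(a)=+5.698e-01  f'(a)=-2.522e+00  a ← 52.181059 − (+5.698e-01/-2.522e+00) = 52.406968
iter 3: u=1.448681  f(a)=+4.166e-03  f'(a)=-2.485e+00  a ← 52.406968 − (+4.166e-03/-2.485e+00) = 52.408644
iter 4: u=1.448635  f(a)=+2.262e-07  f'(a)=-2.485e+00  a ← 52.408644 − (+2.262e-07/-2.485e+00) = 52.408644
iter 5: u=1.448635  f(a)=+2.842e-14  f'(a)=-2.485e+00  a ← 52.408644 − (+2.842e-14/-2.485e+00) = 52.408644
converged: |Δa| < 1e-12 after 5 iterations
sag = a·(cosh(S/(2a)) − 1) = 52.408644·(cosh(1.448635) − 1) = 65.306158
T_max/T_min = cosh(S/(2a)) = 2.246095

a=52.409 sag=65.306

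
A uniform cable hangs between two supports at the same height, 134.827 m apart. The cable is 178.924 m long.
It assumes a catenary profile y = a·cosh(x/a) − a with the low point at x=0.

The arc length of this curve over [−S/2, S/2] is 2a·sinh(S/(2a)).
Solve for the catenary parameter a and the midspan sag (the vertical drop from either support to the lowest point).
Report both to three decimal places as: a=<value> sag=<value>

a=50.326 sag=52.320

seed: a₀ = √(S³/(24(L−S))) = √(134.827³/(24·44.097)) = 48.123274
iter 1: u=1.400850  f(a)=+4.535e+00  f'(a)=-2.218e+00  a ← 48.123274 − (+4.535e+00/-2.218e+00) = 50.167281
iter 2: u=1.343774  f(a)=+3.049e-01  f'(a)=-1.929e+00  a ← 50.167281 − (+3.049e-01/-1.929e+00) = 50.325325
iter 3: u=1.339554  f(a)=+1.598e-03  f'(a)=-1.909e+00  a ← 50.325325 − (+1.598e-03/-1.909e+00) = 50.326162
iter 4: u=1.339532  f(a)=+4.443e-08  f'(a)=-1.909e+00  a ← 50.326162 − (+4.443e-08/-1.909e+00) = 50.326162
iter 5: u=1.339532  f(a)=+0.000e+00  f'(a)=-1.909e+00  a ← 50.326162 − (+0.000e+00/-1.909e+00) = 50.326162
converged: |Δa| < 1e-12 after 5 iterations
sag = a·(cosh(S/(2a)) − 1) = 50.326162·(cosh(1.339532) − 1) = 52.319695
T_max/T_min = cosh(S/(2a)) = 2.039612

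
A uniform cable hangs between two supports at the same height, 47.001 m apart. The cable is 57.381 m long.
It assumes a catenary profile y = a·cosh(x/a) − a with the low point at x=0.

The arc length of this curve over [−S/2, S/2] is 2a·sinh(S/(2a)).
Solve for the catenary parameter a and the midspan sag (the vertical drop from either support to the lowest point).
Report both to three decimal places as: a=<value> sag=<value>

a=21.060 sag=14.530

seed: a₀ = √(S³/(24(L−S))) = √(47.001³/(24·10.380)) = 20.415327
iter 1: u=1.151120  f(a)=+7.098e-01  f'(a)=-1.158e+00  a ← 20.415327 − (+7.098e-01/-1.158e+00) = 21.028209
iter 2: u=1.117570  f(a)=+3.322e-02  f'(a)=-1.052e+00  a ← 21.028209 − (+3.322e-02/-1.052e+00) = 21.059783
iter 3: u=1.115895  f(a)=+8.066e-05  f'(a)=-1.047e+00  a ← 21.059783 − (+8.066e-05/-1.047e+00) = 21.059860
iter 4: u=1.115891  f(a)=+4.781e-10  f'(a)=-1.047e+00  a ← 21.059860 − (+4.781e-10/-1.047e+00) = 21.059860
iter 5: u=1.115891  f(a)=-1.421e-14  f'(a)=-1.047e+00  a ← 21.059860 − (-1.421e-14/-1.047e+00) = 21.059860
converged: |Δa| < 1e-12 after 5 iterations
sag = a·(cosh(S/(2a)) − 1) = 21.059860·(cosh(1.115891) − 1) = 14.530342
T_max/T_min = cosh(S/(2a)) = 1.689954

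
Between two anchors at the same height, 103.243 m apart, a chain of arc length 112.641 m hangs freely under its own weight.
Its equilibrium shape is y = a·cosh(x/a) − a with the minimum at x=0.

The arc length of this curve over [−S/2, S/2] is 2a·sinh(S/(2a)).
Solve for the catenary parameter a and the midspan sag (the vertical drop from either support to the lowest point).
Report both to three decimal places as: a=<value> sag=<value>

a=70.785 sag=19.672

seed: a₀ = √(S³/(24(L−S))) = √(103.243³/(24·9.398)) = 69.850188
iter 1: u=0.739032  f(a)=+2.600e-01  f'(a)=-2.841e-01  a ← 69.850188 − (+2.600e-01/-2.841e-01) = 70.765459
iter 2: u=0.729473  f(a)=+5.199e-03  f'(a)=-2.728e-01  a ← 70.765459 − (+5.199e-03/-2.728e-01) = 70.784515
iter 3: u=0.729277  f(a)=+2.172e-06  f'(a)=-2.726e-01  a ← 70.784515 − (+2.172e-06/-2.726e-01) = 70.784523
iter 4: u=0.729277  f(a)=+3.837e-13  f'(a)=-2.726e-01  a ← 70.784523 − (+3.837e-13/-2.726e-01) = 70.784523
converged: |Δa| < 1e-12 after 4 iterations
sag = a·(cosh(S/(2a)) − 1) = 70.784523·(cosh(0.729277) − 1) = 19.672358
T_max/T_min = cosh(S/(2a)) = 1.277919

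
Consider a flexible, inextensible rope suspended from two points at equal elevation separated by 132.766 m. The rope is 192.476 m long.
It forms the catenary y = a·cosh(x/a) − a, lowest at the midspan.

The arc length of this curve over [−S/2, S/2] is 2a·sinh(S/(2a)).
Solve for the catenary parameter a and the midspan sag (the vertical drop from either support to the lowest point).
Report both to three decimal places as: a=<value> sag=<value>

seed: a₀ = √(S³/(24(L−S))) = √(132.766³/(24·59.710)) = 40.411144
iter 1: u=1.642690  f(a)=+8.594e+00  f'(a)=-3.833e+00  a ← 40.411144 − (+8.594e+00/-3.833e+00) = 42.652952
iter 2: u=1.556352  f(a)=+7.669e-01  f'(a)=-3.177e+00  a ← 42.652952 − (+7.669e-01/-3.177e+00) = 42.894351
iter 3: u=1.547593  f(a)=+7.431e-03  f'(a)=-3.116e+00  a ← 42.894351 − (+7.431e-03/-3.116e+00) = 42.896736
iter 4: u=1.547507  f(a)=+7.124e-07  f'(a)=-3.115e+00  a ← 42.896736 − (+7.124e-07/-3.115e+00) = 42.896736
iter 5: u=1.547507  f(a)=+0.000e+00  f'(a)=-3.115e+00  a ← 42.896736 − (+0.000e+00/-3.115e+00) = 42.896736
converged: |Δa| < 1e-12 after 5 iterations
sag = a·(cosh(S/(2a)) − 1) = 42.896736·(cosh(1.547507) − 1) = 62.468736
T_max/T_min = cosh(S/(2a)) = 2.456258

a=42.897 sag=62.469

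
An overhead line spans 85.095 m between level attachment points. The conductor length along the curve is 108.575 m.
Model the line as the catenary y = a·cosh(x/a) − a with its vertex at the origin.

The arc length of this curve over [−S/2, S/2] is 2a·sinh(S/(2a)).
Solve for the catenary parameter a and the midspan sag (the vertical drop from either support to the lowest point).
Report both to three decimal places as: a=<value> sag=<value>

seed: a₀ = √(S³/(24(L−S))) = √(85.095³/(24·23.480)) = 33.067503
iter 1: u=1.286686  f(a)=+2.022e+00  f'(a)=-1.670e+00  a ← 33.067503 − (+2.022e+00/-1.670e+00) = 34.278611
iter 2: u=1.241226  f(a)=+1.164e-01  f'(a)=-1.482e+00  a ← 34.278611 − (+1.164e-01/-1.482e+00) = 34.357130
iter 3: u=1.238389  f(a)=+4.378e-04  f'(a)=-1.471e+00  a ← 34.357130 − (+4.378e-04/-1.471e+00) = 34.357428
iter 4: u=1.238379  f(a)=+6.246e-09  f'(a)=-1.471e+00  a ← 34.357428 − (+6.246e-09/-1.471e+00) = 34.357428
iter 5: u=1.238379  f(a)=-2.842e-14  f'(a)=-1.471e+00  a ← 34.357428 − (-2.842e-14/-1.471e+00) = 34.357428
converged: |Δa| < 1e-12 after 5 iterations
sag = a·(cosh(S/(2a)) − 1) = 34.357428·(cosh(1.238379) − 1) = 29.888704
T_max/T_min = cosh(S/(2a)) = 1.869934

a=34.357 sag=29.889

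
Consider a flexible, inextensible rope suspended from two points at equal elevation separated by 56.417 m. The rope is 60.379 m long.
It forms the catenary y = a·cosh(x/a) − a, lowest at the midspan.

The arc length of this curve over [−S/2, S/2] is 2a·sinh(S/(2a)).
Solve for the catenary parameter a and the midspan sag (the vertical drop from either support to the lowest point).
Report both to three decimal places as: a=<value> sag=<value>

a=43.907 sag=9.377

seed: a₀ = √(S³/(24(L−S))) = √(56.417³/(24·3.962)) = 43.456238
iter 1: u=0.649124  f(a)=+8.431e-02  f'(a)=-1.901e-01  a ← 43.456238 − (+8.431e-02/-1.901e-01) = 43.899661
iter 2: u=0.642568  f(a)=+1.308e-03  f'(a)=-1.843e-01  a ← 43.899661 − (+1.308e-03/-1.843e-01) = 43.906758
iter 3: u=0.642464  f(a)=+3.257e-07  f'(a)=-1.842e-01  a ← 43.906758 − (+3.257e-07/-1.842e-01) = 43.906759
iter 4: u=0.642464  f(a)=+2.132e-14  f'(a)=-1.842e-01  a ← 43.906759 − (+2.132e-14/-1.842e-01) = 43.906759
converged: |Δa| < 1e-12 after 4 iterations
sag = a·(cosh(S/(2a)) − 1) = 43.906759·(cosh(0.642464) − 1) = 9.377473
T_max/T_min = cosh(S/(2a)) = 1.213577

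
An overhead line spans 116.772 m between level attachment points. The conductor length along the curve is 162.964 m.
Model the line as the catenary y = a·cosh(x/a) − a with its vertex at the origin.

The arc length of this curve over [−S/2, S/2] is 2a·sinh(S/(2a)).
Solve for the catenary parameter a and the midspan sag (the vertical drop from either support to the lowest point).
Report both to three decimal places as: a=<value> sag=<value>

seed: a₀ = √(S³/(24(L−S))) = √(116.772³/(24·46.192)) = 37.898243
iter 1: u=1.540599  f(a)=+5.802e+00  f'(a)=-3.068e+00  a ← 37.898243 − (+5.802e+00/-3.068e+00) = 39.789650
iter 2: u=1.467367  f(a)=+4.626e-01  f'(a)=-2.596e+00  a ← 39.789650 − (+4.626e-01/-2.596e+00) = 39.967848
iter 3: u=1.460824  f(a)=+3.505e-03  f'(a)=-2.557e+00  a ← 39.967848 − (+3.505e-03/-2.557e+00) = 39.969218
iter 4: u=1.460774  f(a)=+2.045e-07  f'(a)=-2.557e+00  a ← 39.969218 − (+2.045e-07/-2.557e+00) = 39.969218
iter 5: u=1.460774  f(a)=+0.000e+00  f'(a)=-2.557e+00  a ← 39.969218 − (+0.000e+00/-2.557e+00) = 39.969218
converged: |Δa| < 1e-12 after 5 iterations
sag = a·(cosh(S/(2a)) − 1) = 39.969218·(cosh(1.460774) − 1) = 50.787901
T_max/T_min = cosh(S/(2a)) = 2.270675

a=39.969 sag=50.788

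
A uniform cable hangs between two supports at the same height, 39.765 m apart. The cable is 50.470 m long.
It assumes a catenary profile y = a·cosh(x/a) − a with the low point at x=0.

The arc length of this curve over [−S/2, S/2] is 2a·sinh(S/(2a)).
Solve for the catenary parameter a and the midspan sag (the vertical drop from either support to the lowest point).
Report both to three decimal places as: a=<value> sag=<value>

seed: a₀ = √(S³/(24(L−S))) = √(39.765³/(24·10.705)) = 15.644170
iter 1: u=1.270921  f(a)=+8.986e-01  f'(a)=-1.603e+00  a ← 15.644170 − (+8.986e-01/-1.603e+00) = 16.204806
iter 2: u=1.226951  f(a)=+5.056e-02  f'(a)=-1.427e+00  a ← 16.204806 − (+5.056e-02/-1.427e+00) = 16.240238
iter 3: u=1.224274  f(a)=+1.812e-04  f'(a)=-1.417e+00  a ← 16.240238 − (+1.812e-04/-1.417e+00) = 16.240366
iter 4: u=1.224264  f(a)=+2.346e-09  f'(a)=-1.417e+00  a ← 16.240366 − (+2.346e-09/-1.417e+00) = 16.240366
iter 5: u=1.224264  f(a)=+7.105e-15  f'(a)=-1.417e+00  a ← 16.240366 − (+7.105e-15/-1.417e+00) = 16.240366
converged: |Δa| < 1e-12 after 5 iterations
sag = a·(cosh(S/(2a)) − 1) = 16.240366·(cosh(1.224264) − 1) = 13.768878
T_max/T_min = cosh(S/(2a)) = 1.847818

a=16.240 sag=13.769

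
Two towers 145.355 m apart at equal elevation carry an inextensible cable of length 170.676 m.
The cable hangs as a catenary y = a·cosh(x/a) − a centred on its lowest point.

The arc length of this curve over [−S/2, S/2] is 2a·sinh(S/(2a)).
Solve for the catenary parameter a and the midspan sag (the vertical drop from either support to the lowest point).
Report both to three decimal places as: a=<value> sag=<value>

seed: a₀ = √(S³/(24(L−S))) = √(145.355³/(24·25.321)) = 71.088429
iter 1: u=1.022353  f(a)=+1.357e+00  f'(a)=-7.897e-01  a ← 71.088429 − (+1.357e+00/-7.897e-01) = 72.806479
iter 2: u=0.998228  f(a)=+5.074e-02  f'(a)=-7.316e-01  a ← 72.806479 − (+5.074e-02/-7.316e-01) = 72.875834
iter 3: u=0.997278  f(a)=+7.708e-05  f'(a)=-7.294e-01  a ← 72.875834 − (+7.708e-05/-7.294e-01) = 72.875940
iter 4: u=0.997277  f(a)=+1.785e-10  f'(a)=-7.294e-01  a ← 72.875940 − (+1.785e-10/-7.294e-01) = 72.875940
iter 5: u=0.997277  f(a)=+2.842e-14  f'(a)=-7.294e-01  a ← 72.875940 − (+2.842e-14/-7.294e-01) = 72.875940
converged: |Δa| < 1e-12 after 5 iterations
sag = a·(cosh(S/(2a)) − 1) = 72.875940·(cosh(0.997277) − 1) = 39.344722
T_max/T_min = cosh(S/(2a)) = 1.539886

a=72.876 sag=39.345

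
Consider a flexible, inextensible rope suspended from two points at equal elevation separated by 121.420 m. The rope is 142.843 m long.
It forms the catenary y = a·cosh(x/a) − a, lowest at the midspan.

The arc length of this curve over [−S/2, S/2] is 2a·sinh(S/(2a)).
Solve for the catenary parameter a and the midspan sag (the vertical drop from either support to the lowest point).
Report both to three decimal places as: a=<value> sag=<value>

a=60.507 sag=33.099

seed: a₀ = √(S³/(24(L−S))) = √(121.420³/(24·21.423)) = 59.005104
iter 1: u=1.028894  f(a)=+1.163e+00  f'(a)=-8.060e-01  a ← 59.005104 − (+1.163e+00/-8.060e-01) = 60.448013
iter 2: u=1.004334  f(a)=+4.402e-02  f'(a)=-7.460e-01  a ← 60.448013 − (+4.402e-02/-7.460e-01) = 60.507028
iter 3: u=1.003355  f(a)=+6.859e-05  f'(a)=-7.437e-01  a ← 60.507028 − (+6.859e-05/-7.437e-01) = 60.507120
iter 4: u=1.003353  f(a)=+1.671e-10  f'(a)=-7.437e-01  a ← 60.507120 − (+1.671e-10/-7.437e-01) = 60.507120
iter 5: u=1.003353  f(a)=+0.000e+00  f'(a)=-7.437e-01  a ← 60.507120 − (+0.000e+00/-7.437e-01) = 60.507120
converged: |Δa| < 1e-12 after 5 iterations
sag = a·(cosh(S/(2a)) − 1) = 60.507120·(cosh(1.003353) − 1) = 33.099195
T_max/T_min = cosh(S/(2a)) = 1.547030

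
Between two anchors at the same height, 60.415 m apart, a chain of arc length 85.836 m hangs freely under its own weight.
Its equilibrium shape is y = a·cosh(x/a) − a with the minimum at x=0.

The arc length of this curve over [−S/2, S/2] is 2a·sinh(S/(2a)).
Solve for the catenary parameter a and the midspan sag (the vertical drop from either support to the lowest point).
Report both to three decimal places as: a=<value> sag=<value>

seed: a₀ = √(S³/(24(L−S))) = √(60.415³/(24·25.421)) = 19.011450
iter 1: u=1.588911  f(a)=+3.409e+00  f'(a)=-3.413e+00  a ← 19.011450 − (+3.409e+00/-3.413e+00) = 20.010133
iter 2: u=1.509610  f(a)=+2.870e-01  f'(a)=-2.861e+00  a ← 20.010133 − (+2.870e-01/-2.861e+00) = 20.110469
iter 3: u=1.502078  f(a)=+2.448e-03  f'(a)=-2.812e+00  a ← 20.110469 − (+2.448e-03/-2.812e+00) = 20.111339
iter 4: u=1.502013  f(a)=+1.815e-07  f'(a)=-2.812e+00  a ← 20.111339 − (+1.815e-07/-2.812e+00) = 20.111339
iter 5: u=1.502013  f(a)=+1.421e-14  f'(a)=-2.812e+00  a ← 20.111339 − (+1.421e-14/-2.812e+00) = 20.111339
converged: |Δa| < 1e-12 after 5 iterations
sag = a·(cosh(S/(2a)) − 1) = 20.111339·(cosh(1.502013) − 1) = 27.285081
T_max/T_min = cosh(S/(2a)) = 2.356701

a=20.111 sag=27.285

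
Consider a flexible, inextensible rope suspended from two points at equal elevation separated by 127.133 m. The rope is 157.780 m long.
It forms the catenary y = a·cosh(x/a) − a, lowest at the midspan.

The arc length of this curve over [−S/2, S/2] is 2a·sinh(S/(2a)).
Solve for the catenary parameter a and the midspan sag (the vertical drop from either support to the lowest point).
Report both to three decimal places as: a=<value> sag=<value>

seed: a₀ = √(S³/(24(L−S))) = √(127.133³/(24·30.647)) = 52.855214
iter 1: u=1.202653  f(a)=+2.294e+00  f'(a)=-1.336e+00  a ← 52.855214 − (+2.294e+00/-1.336e+00) = 54.572083
iter 2: u=1.164817  f(a)=+1.165e-01  f'(a)=-1.204e+00  a ← 54.572083 − (+1.165e-01/-1.204e+00) = 54.668892
iter 3: u=1.162754  f(a)=+3.362e-04  f'(a)=-1.197e+00  a ← 54.668892 − (+3.362e-04/-1.197e+00) = 54.669173
iter 4: u=1.162749  f(a)=+2.817e-09  f'(a)=-1.197e+00  a ← 54.669173 − (+2.817e-09/-1.197e+00) = 54.669173
iter 5: u=1.162749  f(a)=-2.842e-14  f'(a)=-1.197e+00  a ← 54.669173 − (-2.842e-14/-1.197e+00) = 54.669173
converged: |Δa| < 1e-12 after 5 iterations
sag = a·(cosh(S/(2a)) − 1) = 54.669173·(cosh(1.162749) − 1) = 41.311818
T_max/T_min = cosh(S/(2a)) = 1.755669

a=54.669 sag=41.312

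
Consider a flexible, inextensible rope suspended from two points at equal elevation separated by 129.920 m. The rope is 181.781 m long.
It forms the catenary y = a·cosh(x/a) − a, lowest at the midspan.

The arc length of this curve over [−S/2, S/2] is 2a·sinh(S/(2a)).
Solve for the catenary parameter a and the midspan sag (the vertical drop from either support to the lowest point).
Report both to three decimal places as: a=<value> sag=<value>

a=44.288 sag=56.819

seed: a₀ = √(S³/(24(L−S))) = √(129.920³/(24·51.861)) = 41.974734
iter 1: u=1.547598  f(a)=+6.577e+00  f'(a)=-3.116e+00  a ← 41.974734 − (+6.577e+00/-3.116e+00) = 44.085478
iter 2: u=1.473501  f(a)=+5.286e-01  f'(a)=-2.633e+00  a ← 44.085478 − (+5.286e-01/-2.633e+00) = 44.286225
iter 3: u=1.466822  f(a)=+4.075e-03  f'(a)=-2.593e+00  a ← 44.286225 − (+4.075e-03/-2.593e+00) = 44.287796
iter 4: u=1.466770  f(a)=+2.463e-07  f'(a)=-2.593e+00  a ← 44.287796 − (+2.463e-07/-2.593e+00) = 44.287796
iter 5: u=1.466770  f(a)=-2.842e-14  f'(a)=-2.593e+00  a ← 44.287796 − (-2.842e-14/-2.593e+00) = 44.287796
converged: |Δa| < 1e-12 after 5 iterations
sag = a·(cosh(S/(2a)) − 1) = 44.287796·(cosh(1.466770) − 1) = 56.818543
T_max/T_min = cosh(S/(2a)) = 2.282939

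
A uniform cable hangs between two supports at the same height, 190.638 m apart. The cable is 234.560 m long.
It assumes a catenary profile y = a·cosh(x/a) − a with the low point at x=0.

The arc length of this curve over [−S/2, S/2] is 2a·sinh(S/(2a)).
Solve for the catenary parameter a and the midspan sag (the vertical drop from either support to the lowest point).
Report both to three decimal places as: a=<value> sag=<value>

seed: a₀ = √(S³/(24(L−S))) = √(190.638³/(24·43.922)) = 81.071374
iter 1: u=1.175742  f(a)=+3.138e+00  f'(a)=-1.241e+00  a ← 81.071374 − (+3.138e+00/-1.241e+00) = 83.599905
iter 2: u=1.140181  f(a)=+1.528e-01  f'(a)=-1.123e+00  a ← 83.599905 − (+1.528e-01/-1.123e+00) = 83.735978
iter 3: u=1.138328  f(a)=+4.032e-04  f'(a)=-1.117e+00  a ← 83.735978 − (+4.032e-04/-1.117e+00) = 83.736339
iter 4: u=1.138323  f(a)=+2.825e-09  f'(a)=-1.117e+00  a ← 83.736339 − (+2.825e-09/-1.117e+00) = 83.736339
iter 5: u=1.138323  f(a)=+2.842e-14  f'(a)=-1.117e+00  a ← 83.736339 − (+2.842e-14/-1.117e+00) = 83.736339
converged: |Δa| < 1e-12 after 5 iterations
sag = a·(cosh(S/(2a)) − 1) = 83.736339·(cosh(1.138323) − 1) = 60.369084
T_max/T_min = cosh(S/(2a)) = 1.720942

a=83.736 sag=60.369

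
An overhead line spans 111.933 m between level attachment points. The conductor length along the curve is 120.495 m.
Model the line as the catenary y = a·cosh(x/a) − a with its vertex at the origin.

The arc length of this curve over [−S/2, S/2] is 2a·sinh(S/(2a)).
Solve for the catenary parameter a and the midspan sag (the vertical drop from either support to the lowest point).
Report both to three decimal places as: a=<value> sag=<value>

seed: a₀ = √(S³/(24(L−S))) = √(111.933³/(24·8.562)) = 82.612161
iter 1: u=0.677461  f(a)=+1.986e-01  f'(a)=-2.170e-01  a ← 82.612161 − (+1.986e-01/-2.170e-01) = 83.527747
iter 2: u=0.670035  f(a)=+3.351e-03  f'(a)=-2.097e-01  a ← 83.527747 − (+3.351e-03/-2.097e-01) = 83.543726
iter 3: u=0.669907  f(a)=+9.896e-07  f'(a)=-2.096e-01  a ← 83.543726 − (+9.896e-07/-2.096e-01) = 83.543731
iter 4: u=0.669907  f(a)=+8.527e-14  f'(a)=-2.096e-01  a ← 83.543731 − (+8.527e-14/-2.096e-01) = 83.543731
converged: |Δa| < 1e-12 after 4 iterations
sag = a·(cosh(S/(2a)) − 1) = 83.543731·(cosh(0.669907) − 1) = 19.457804
T_max/T_min = cosh(S/(2a)) = 1.232906

a=83.544 sag=19.458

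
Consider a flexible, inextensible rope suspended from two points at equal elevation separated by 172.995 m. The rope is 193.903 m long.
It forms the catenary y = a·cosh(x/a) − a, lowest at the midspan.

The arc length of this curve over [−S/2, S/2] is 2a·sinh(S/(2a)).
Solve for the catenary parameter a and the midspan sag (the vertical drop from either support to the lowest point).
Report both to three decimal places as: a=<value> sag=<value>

seed: a₀ = √(S³/(24(L−S))) = √(172.995³/(24·20.908)) = 101.575381
iter 1: u=0.851560  f(a)=+7.713e-01  f'(a)=-4.423e-01  a ← 101.575381 − (+7.713e-01/-4.423e-01) = 103.319171
iter 2: u=0.837187  f(a)=+2.031e-02  f'(a)=-4.193e-01  a ← 103.319171 − (+2.031e-02/-4.193e-01) = 103.367610
iter 3: u=0.836795  f(a)=+1.493e-05  f'(a)=-4.187e-01  a ← 103.367610 − (+1.493e-05/-4.187e-01) = 103.367646
iter 4: u=0.836795  f(a)=+8.072e-12  f'(a)=-4.187e-01  a ← 103.367646 − (+8.072e-12/-4.187e-01) = 103.367646
converged: |Δa| < 1e-12 after 4 iterations
sag = a·(cosh(S/(2a)) − 1) = 103.367646·(cosh(0.836795) − 1) = 38.352020
T_max/T_min = cosh(S/(2a)) = 1.371025

a=103.368 sag=38.352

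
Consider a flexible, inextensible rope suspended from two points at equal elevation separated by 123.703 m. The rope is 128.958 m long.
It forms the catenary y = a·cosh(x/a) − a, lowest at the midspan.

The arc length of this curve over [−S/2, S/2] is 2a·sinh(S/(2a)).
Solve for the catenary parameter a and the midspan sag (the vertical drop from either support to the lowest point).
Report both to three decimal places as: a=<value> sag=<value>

seed: a₀ = √(S³/(24(L−S))) = √(123.703³/(24·5.255)) = 122.511926
iter 1: u=0.504861  f(a)=+6.738e-02  f'(a)=-8.799e-02  a ← 122.511926 − (+6.738e-02/-8.799e-02) = 123.277645
iter 2: u=0.501725  f(a)=+6.369e-04  f'(a)=-8.634e-02  a ← 123.277645 − (+6.369e-04/-8.634e-02) = 123.285022
iter 3: u=0.501695  f(a)=+5.812e-08  f'(a)=-8.632e-02  a ← 123.285022 − (+5.812e-08/-8.632e-02) = 123.285023
iter 4: u=0.501695  f(a)=-2.842e-14  f'(a)=-8.632e-02  a ← 123.285023 − (-2.842e-14/-8.632e-02) = 123.285023
converged: |Δa| < 1e-12 after 4 iterations
sag = a·(cosh(S/(2a)) − 1) = 123.285023·(cosh(0.501695) − 1) = 15.843473
T_max/T_min = cosh(S/(2a)) = 1.128511

a=123.285 sag=15.843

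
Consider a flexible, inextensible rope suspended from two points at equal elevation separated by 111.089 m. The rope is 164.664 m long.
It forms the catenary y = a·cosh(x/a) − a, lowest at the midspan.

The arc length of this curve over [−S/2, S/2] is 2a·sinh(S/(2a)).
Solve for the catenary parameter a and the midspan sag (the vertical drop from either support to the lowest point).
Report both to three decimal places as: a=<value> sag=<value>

a=34.794 sag=54.588

seed: a₀ = √(S³/(24(L−S))) = √(111.089³/(24·53.575)) = 32.652758
iter 1: u=1.701066  f(a)=+8.307e+00  f'(a)=-4.335e+00  a ← 32.652758 − (+8.307e+00/-4.335e+00) = 34.569281
iter 2: u=1.606759  f(a)=+7.876e-01  f'(a)=-3.548e+00  a ← 34.569281 − (+7.876e-01/-3.548e+00) = 34.791228
iter 3: u=1.596509  f(a)=+8.715e-03  f'(a)=-3.470e+00  a ← 34.791228 − (+8.715e-03/-3.470e+00) = 34.793740
iter 4: u=1.596394  f(a)=+1.093e-06  f'(a)=-3.469e+00  a ← 34.793740 − (+1.093e-06/-3.469e+00) = 34.793740
iter 5: u=1.596393  f(a)=+0.000e+00  f'(a)=-3.469e+00  a ← 34.793740 − (+0.000e+00/-3.469e+00) = 34.793740
converged: |Δa| < 1e-12 after 5 iterations
sag = a·(cosh(S/(2a)) − 1) = 34.793740·(cosh(1.596393) − 1) = 54.588375
T_max/T_min = cosh(S/(2a)) = 2.568914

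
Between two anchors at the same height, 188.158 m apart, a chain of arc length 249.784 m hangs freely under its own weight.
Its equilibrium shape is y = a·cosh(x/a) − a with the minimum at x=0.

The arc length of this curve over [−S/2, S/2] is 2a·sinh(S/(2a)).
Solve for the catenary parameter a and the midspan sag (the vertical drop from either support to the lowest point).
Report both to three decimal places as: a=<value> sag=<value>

a=70.188 sag=73.076

seed: a₀ = √(S³/(24(L−S))) = √(188.158³/(24·61.626)) = 67.111419
iter 1: u=1.401833  f(a)=+6.346e+00  f'(a)=-2.224e+00  a ← 67.111419 − (+6.346e+00/-2.224e+00) = 69.965380
iter 2: u=1.344651  f(a)=+4.273e-01  f'(a)=-1.933e+00  a ← 69.965380 − (+4.273e-01/-1.933e+00) = 70.186372
iter 3: u=1.340417  f(a)=+2.246e-03  f'(a)=-1.913e+00  a ← 70.186372 − (+2.246e-03/-1.913e+00) = 70.187546
iter 4: u=1.340394  f(a)=+6.278e-08  f'(a)=-1.913e+00  a ← 70.187546 − (+6.278e-08/-1.913e+00) = 70.187546
iter 5: u=1.340394  f(a)=+0.000e+00  f'(a)=-1.913e+00  a ← 70.187546 − (+0.000e+00/-1.913e+00) = 70.187546
converged: |Δa| < 1e-12 after 5 iterations
sag = a·(cosh(S/(2a)) − 1) = 70.187546·(cosh(1.340394) − 1) = 73.075510
T_max/T_min = cosh(S/(2a)) = 2.041146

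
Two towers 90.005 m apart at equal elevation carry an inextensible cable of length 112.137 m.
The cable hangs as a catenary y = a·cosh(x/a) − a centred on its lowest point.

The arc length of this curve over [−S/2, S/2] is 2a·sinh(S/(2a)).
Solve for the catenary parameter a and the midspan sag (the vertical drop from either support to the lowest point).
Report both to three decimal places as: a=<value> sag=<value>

seed: a₀ = √(S³/(24(L−S))) = √(90.005³/(24·22.132)) = 37.049641
iter 1: u=1.214654  f(a)=+1.691e+00  f'(a)=-1.381e+00  a ← 37.049641 − (+1.691e+00/-1.381e+00) = 38.274676
iter 2: u=1.175777  f(a)=+8.750e-02  f'(a)=-1.241e+00  a ← 38.274676 − (+8.750e-02/-1.241e+00) = 38.345183
iter 3: u=1.173615  f(a)=+2.625e-04  f'(a)=-1.234e+00  a ← 38.345183 − (+2.625e-04/-1.234e+00) = 38.345396
iter 4: u=1.173609  f(a)=+2.379e-09  f'(a)=-1.234e+00  a ← 38.345396 − (+2.379e-09/-1.234e+00) = 38.345396
iter 5: u=1.173609  f(a)=-1.421e-14  f'(a)=-1.234e+00  a ← 38.345396 − (-1.421e-14/-1.234e+00) = 38.345396
converged: |Δa| < 1e-12 after 5 iterations
sag = a·(cosh(S/(2a)) − 1) = 38.345396·(cosh(1.173609) − 1) = 29.581374
T_max/T_min = cosh(S/(2a)) = 1.771445

a=38.345 sag=29.581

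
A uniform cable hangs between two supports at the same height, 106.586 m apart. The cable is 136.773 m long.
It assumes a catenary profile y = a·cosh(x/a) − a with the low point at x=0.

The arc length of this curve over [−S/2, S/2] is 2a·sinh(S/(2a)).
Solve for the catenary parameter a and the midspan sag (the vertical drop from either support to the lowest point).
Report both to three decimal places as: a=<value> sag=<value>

seed: a₀ = √(S³/(24(L−S))) = √(106.586³/(24·30.187)) = 40.882237
iter 1: u=1.303573  f(a)=+2.671e+00  f'(a)=-1.743e+00  a ← 40.882237 − (+2.671e+00/-1.743e+00) = 42.414319
iter 2: u=1.256486  f(a)=+1.575e-01  f'(a)=-1.543e+00  a ← 42.414319 − (+1.575e-01/-1.543e+00) = 42.516366
iter 3: u=1.253470  f(a)=+6.234e-04  f'(a)=-1.531e+00  a ← 42.516366 − (+6.234e-04/-1.531e+00) = 42.516773
iter 4: u=1.253458  f(a)=+9.854e-09  f'(a)=-1.531e+00  a ← 42.516773 − (+9.854e-09/-1.531e+00) = 42.516773
iter 5: u=1.253458  f(a)=+0.000e+00  f'(a)=-1.531e+00  a ← 42.516773 − (+0.000e+00/-1.531e+00) = 42.516773
converged: |Δa| < 1e-12 after 5 iterations
sag = a·(cosh(S/(2a)) − 1) = 42.516773·(cosh(1.253458) − 1) = 38.008933
T_max/T_min = cosh(S/(2a)) = 1.893975

a=42.517 sag=38.009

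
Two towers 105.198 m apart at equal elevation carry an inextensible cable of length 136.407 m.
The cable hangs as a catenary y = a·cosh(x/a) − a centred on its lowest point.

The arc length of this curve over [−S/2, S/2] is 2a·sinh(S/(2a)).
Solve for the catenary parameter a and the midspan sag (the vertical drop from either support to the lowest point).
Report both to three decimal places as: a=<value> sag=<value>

seed: a₀ = √(S³/(24(L−S))) = √(105.198³/(24·31.209)) = 39.424453
iter 1: u=1.334172  f(a)=+2.898e+00  f'(a)=-1.884e+00  a ← 39.424453 − (+2.898e+00/-1.884e+00) = 40.963184
iter 2: u=1.284055  f(a)=+1.783e-01  f'(a)=-1.658e+00  a ← 40.963184 − (+1.783e-01/-1.658e+00) = 41.070717
iter 3: u=1.280693  f(a)=+7.729e-04  f'(a)=-1.644e+00  a ← 41.070717 − (+7.729e-04/-1.644e+00) = 41.071187
iter 4: u=1.280679  f(a)=+1.466e-08  f'(a)=-1.644e+00  a ← 41.071187 − (+1.466e-08/-1.644e+00) = 41.071187
iter 5: u=1.280679  f(a)=+0.000e+00  f'(a)=-1.644e+00  a ← 41.071187 − (+0.000e+00/-1.644e+00) = 41.071187
converged: |Δa| < 1e-12 after 5 iterations
sag = a·(cosh(S/(2a)) − 1) = 41.071187·(cosh(1.280679) − 1) = 38.543886
T_max/T_min = cosh(S/(2a)) = 1.938465

a=41.071 sag=38.544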